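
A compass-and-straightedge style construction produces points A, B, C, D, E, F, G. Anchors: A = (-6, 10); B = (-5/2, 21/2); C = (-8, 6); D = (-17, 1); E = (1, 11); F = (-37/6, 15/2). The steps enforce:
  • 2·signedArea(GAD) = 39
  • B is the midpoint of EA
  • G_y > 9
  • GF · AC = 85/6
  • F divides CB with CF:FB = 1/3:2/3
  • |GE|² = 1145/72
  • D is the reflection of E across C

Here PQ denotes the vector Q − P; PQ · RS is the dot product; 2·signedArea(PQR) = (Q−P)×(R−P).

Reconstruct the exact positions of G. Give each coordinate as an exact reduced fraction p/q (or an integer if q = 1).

G = (-31/12, 37/4)

1. G_x = -31/12  [GF · AC = 85/6 ∩ 2·signedArea(GAD) = 39]
2. G_y = 37/4  [GF · AC = 85/6 ∩ 2·signedArea(GAD) = 39]
   → G = (-31/12, 37/4)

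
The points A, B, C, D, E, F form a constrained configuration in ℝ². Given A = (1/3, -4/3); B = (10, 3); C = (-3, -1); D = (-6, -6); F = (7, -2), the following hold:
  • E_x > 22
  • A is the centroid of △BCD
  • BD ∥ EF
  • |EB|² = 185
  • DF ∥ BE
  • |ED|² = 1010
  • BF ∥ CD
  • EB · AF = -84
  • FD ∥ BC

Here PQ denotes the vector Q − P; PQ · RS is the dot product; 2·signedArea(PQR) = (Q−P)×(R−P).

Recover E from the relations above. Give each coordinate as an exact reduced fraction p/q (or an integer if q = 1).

1. E_x = 23  [BD ∥ EF ∩ DF ∥ BE]
2. E_y = 7  [BD ∥ EF ∩ DF ∥ BE]
   → E = (23, 7)

E = (23, 7)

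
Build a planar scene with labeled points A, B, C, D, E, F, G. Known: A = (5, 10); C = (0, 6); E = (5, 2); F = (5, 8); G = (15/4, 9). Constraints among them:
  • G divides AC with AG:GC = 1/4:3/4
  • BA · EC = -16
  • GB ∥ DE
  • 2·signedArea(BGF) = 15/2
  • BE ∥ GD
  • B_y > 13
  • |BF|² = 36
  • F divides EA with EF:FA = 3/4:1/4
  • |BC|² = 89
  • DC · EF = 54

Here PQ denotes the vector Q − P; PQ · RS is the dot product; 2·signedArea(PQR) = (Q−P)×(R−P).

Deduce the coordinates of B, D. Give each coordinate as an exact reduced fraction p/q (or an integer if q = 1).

1. B_x = 5  [2·signedArea(BGF) = 15/2 ∩ BA · EC = -16]
2. B_y = 14  [2·signedArea(BGF) = 15/2 ∩ BA · EC = -16]
   → B = (5, 14)
3. D_x = 15/4  [GB ∥ DE ∩ BE ∥ GD]
4. D_y = -3  [GB ∥ DE ∩ BE ∥ GD]
   → D = (15/4, -3)

B = (5, 14)
D = (15/4, -3)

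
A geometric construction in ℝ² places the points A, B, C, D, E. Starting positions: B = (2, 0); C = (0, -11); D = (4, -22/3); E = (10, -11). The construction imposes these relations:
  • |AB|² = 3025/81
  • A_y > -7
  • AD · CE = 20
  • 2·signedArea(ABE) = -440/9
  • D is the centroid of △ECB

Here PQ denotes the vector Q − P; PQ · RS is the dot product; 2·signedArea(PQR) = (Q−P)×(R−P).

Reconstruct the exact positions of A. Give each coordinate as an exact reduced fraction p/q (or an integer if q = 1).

1. A_x = 2  [2·signedArea(ABE) = -440/9 ∩ AD · CE = 20]
2. A_y = -55/9  [2·signedArea(ABE) = -440/9 ∩ AD · CE = 20]
   → A = (2, -55/9)

A = (2, -55/9)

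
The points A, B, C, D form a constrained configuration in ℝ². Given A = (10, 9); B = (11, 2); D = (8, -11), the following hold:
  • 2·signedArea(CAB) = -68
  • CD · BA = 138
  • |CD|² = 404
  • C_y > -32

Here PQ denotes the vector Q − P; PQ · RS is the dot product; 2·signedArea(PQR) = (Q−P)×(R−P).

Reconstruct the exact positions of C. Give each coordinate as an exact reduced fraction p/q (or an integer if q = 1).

C = (6, -31)

1. C_x = 6  [2·signedArea(CAB) = -68 ∩ CD · BA = 138]
2. C_y = -31  [2·signedArea(CAB) = -68 ∩ CD · BA = 138]
   → C = (6, -31)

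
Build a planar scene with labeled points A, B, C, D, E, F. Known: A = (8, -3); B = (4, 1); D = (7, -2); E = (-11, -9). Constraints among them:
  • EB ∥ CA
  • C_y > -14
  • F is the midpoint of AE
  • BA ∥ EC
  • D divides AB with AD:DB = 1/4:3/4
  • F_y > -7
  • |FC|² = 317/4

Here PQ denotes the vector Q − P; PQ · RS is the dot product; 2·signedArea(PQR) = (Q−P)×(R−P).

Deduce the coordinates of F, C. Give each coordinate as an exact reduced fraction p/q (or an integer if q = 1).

1. F_x = -3/2  [F is the midpoint of AE]
2. F_y = -6  [F is the midpoint of AE]
   → F = (-3/2, -6)
3. C_x = -7  [EB ∥ CA ∩ BA ∥ EC]
4. C_y = -13  [EB ∥ CA ∩ BA ∥ EC]
   → C = (-7, -13)

C = (-7, -13)
F = (-3/2, -6)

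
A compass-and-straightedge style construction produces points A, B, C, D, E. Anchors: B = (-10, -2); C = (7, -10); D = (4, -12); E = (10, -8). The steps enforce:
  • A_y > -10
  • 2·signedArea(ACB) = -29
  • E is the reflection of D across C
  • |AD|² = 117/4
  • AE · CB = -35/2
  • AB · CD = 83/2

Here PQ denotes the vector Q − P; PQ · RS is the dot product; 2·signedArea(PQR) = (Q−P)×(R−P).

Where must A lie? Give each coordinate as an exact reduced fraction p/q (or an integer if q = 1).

A = (17/2, -9)

1. A_x = 17/2  [AE · CB = -35/2 ∩ 2·signedArea(ACB) = -29]
2. A_y = -9  [AE · CB = -35/2 ∩ 2·signedArea(ACB) = -29]
   → A = (17/2, -9)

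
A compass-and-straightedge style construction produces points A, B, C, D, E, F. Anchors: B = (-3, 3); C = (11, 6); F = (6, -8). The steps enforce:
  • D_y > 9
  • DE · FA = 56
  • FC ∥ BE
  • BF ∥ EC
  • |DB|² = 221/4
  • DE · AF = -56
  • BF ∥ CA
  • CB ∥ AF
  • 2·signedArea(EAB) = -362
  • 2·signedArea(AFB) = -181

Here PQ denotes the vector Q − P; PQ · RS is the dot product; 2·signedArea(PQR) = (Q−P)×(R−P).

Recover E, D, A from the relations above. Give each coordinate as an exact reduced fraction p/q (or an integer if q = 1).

A = (20, -5)
D = (-1/2, 10)
E = (2, 17)

1. E_x = 2  [BF ∥ EC ∩ FC ∥ BE]
2. E_y = 17  [BF ∥ EC ∩ FC ∥ BE]
   → E = (2, 17)
3. A_x = 20  [CB ∥ AF ∩ BF ∥ CA]
4. A_y = -5  [CB ∥ AF ∩ BF ∥ CA]
   → A = (20, -5)
5. D_x = -1/2  [line -14·x + -3·y + 23 = 0 ∩ |DB|² = 221/4]
6. D_y = 10  [line -14·x + -3·y + 23 = 0 ∩ |DB|² = 221/4]
   → D = (-1/2, 10)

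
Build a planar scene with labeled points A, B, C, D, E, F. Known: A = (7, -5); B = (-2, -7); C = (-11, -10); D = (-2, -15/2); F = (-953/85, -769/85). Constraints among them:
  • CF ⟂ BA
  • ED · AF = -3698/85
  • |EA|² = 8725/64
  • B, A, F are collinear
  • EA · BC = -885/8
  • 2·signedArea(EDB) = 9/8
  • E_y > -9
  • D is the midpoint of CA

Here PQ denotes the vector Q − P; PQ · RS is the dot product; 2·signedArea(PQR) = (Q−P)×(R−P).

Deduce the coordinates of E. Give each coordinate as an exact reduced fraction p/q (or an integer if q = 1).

E = (-17/4, -65/8)

1. E_x = -17/4  [2·signedArea(EDB) = 9/8 ∩ ED · AF = -3698/85]
2. E_y = -65/8  [2·signedArea(EDB) = 9/8 ∩ ED · AF = -3698/85]
   → E = (-17/4, -65/8)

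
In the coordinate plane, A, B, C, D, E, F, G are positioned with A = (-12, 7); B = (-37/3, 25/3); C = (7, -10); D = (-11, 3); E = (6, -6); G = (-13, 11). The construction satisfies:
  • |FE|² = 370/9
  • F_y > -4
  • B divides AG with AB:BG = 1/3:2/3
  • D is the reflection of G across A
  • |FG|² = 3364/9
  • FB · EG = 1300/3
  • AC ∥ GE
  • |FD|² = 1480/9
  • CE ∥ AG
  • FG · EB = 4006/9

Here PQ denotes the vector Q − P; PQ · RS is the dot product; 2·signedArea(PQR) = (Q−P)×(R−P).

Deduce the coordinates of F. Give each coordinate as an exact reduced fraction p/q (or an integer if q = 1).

1. F_x = 1/3  [FB · EG = 1300/3 ∩ FG · EB = 4006/9]
2. F_y = -3  [FB · EG = 1300/3 ∩ FG · EB = 4006/9]
   → F = (1/3, -3)

F = (1/3, -3)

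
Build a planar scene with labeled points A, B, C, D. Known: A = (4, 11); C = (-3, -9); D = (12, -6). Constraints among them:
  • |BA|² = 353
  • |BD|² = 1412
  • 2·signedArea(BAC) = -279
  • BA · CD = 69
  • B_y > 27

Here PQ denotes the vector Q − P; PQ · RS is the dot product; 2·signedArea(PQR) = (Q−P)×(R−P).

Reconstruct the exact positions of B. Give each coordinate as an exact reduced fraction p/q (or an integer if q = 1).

1. B_x = -4  [2·signedArea(BAC) = -279 ∩ BA · CD = 69]
2. B_y = 28  [2·signedArea(BAC) = -279 ∩ BA · CD = 69]
   → B = (-4, 28)

B = (-4, 28)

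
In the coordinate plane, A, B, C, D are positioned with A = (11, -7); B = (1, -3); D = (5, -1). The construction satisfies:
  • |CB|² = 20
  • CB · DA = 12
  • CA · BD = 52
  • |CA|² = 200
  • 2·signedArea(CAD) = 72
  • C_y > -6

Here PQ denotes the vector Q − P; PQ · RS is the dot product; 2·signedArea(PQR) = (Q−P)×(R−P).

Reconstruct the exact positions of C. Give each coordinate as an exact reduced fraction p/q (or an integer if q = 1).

C = (-3, -5)

1. C_x = -3  [2·signedArea(CAD) = 72 ∩ CB · DA = 12]
2. C_y = -5  [2·signedArea(CAD) = 72 ∩ CB · DA = 12]
   → C = (-3, -5)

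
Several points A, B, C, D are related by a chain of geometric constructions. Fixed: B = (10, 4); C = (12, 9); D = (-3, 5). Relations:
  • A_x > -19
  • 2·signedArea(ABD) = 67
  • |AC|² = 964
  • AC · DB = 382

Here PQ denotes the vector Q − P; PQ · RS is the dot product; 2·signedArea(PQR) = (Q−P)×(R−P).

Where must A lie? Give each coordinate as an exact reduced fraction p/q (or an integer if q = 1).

A = (-18, 1)

1. A_x = -18  [AC · DB = 382 ∩ 2·signedArea(ABD) = 67]
2. A_y = 1  [AC · DB = 382 ∩ 2·signedArea(ABD) = 67]
   → A = (-18, 1)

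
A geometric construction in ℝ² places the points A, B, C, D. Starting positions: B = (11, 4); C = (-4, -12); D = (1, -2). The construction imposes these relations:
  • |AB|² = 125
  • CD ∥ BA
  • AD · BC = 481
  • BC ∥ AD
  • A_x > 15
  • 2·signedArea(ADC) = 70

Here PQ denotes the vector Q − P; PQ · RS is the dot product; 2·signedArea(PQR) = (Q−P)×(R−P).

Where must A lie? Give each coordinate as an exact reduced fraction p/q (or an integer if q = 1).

1. A_x = 16  [BC ∥ AD ∩ CD ∥ BA]
2. A_y = 14  [BC ∥ AD ∩ CD ∥ BA]
   → A = (16, 14)

A = (16, 14)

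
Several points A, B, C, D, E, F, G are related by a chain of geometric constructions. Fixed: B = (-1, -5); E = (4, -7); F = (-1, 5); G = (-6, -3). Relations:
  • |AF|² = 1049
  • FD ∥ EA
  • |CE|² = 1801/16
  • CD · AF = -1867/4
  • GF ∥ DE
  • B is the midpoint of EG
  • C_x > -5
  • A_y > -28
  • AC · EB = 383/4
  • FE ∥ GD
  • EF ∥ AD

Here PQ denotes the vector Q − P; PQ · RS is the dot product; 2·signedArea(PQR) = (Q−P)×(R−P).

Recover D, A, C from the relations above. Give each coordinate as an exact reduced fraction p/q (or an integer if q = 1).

1. D_x = -1  [GF ∥ DE ∩ FE ∥ GD]
2. D_y = -15  [GF ∥ DE ∩ FE ∥ GD]
   → D = (-1, -15)
3. A_x = 4  [EF ∥ AD ∩ FD ∥ EA]
4. A_y = -27  [EF ∥ AD ∩ FD ∥ EA]
   → A = (4, -27)
5. C_x = -19/4  [CD · AF = -1867/4 ∩ AC · EB = 383/4]
6. C_y = -1  [CD · AF = -1867/4 ∩ AC · EB = 383/4]
   → C = (-19/4, -1)

A = (4, -27)
C = (-19/4, -1)
D = (-1, -15)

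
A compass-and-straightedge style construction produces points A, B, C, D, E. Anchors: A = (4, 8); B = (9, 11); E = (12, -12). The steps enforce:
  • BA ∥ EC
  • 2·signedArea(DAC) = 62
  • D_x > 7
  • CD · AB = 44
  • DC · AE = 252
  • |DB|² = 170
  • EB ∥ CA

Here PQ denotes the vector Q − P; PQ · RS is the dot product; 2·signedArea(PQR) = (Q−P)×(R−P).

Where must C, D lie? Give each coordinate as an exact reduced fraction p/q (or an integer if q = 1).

1. C_x = 7  [EB ∥ CA ∩ BA ∥ EC]
2. C_y = -15  [EB ∥ CA ∩ BA ∥ EC]
   → C = (7, -15)
3. D_x = 8  [2·signedArea(DAC) = 62 ∩ CD · AB = 44]
4. D_y = -2  [2·signedArea(DAC) = 62 ∩ CD · AB = 44]
   → D = (8, -2)

C = (7, -15)
D = (8, -2)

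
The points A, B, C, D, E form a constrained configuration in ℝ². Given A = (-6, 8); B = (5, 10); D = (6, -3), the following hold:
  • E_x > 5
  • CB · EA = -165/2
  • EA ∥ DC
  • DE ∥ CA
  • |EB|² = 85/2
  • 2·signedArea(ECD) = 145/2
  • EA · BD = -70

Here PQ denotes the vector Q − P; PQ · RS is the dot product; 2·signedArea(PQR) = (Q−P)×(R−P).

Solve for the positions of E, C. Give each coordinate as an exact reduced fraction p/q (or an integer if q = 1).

C = (-11/2, 3/2)
E = (11/2, 7/2)

1. E_x = 11/2  [line -1·x + 13·y + -40 = 0 ∩ |EB|² = 85/2]
2. E_y = 7/2  [line -1·x + 13·y + -40 = 0 ∩ |EB|² = 85/2]
   → E = (11/2, 7/2)
3. C_x = -11/2  [DE ∥ CA ∩ EA ∥ DC]
4. C_y = 3/2  [DE ∥ CA ∩ EA ∥ DC]
   → C = (-11/2, 3/2)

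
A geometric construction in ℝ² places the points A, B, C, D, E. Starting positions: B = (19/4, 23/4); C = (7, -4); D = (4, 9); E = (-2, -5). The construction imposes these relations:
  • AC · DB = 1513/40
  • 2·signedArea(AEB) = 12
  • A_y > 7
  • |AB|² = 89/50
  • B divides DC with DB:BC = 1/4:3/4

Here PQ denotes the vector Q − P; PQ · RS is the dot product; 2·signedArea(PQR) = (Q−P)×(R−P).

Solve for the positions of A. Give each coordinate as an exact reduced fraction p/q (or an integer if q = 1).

A = (89/20, 141/20)

1. A_x = 89/20  [AC · DB = 1513/40 ∩ 2·signedArea(AEB) = 12]
2. A_y = 141/20  [AC · DB = 1513/40 ∩ 2·signedArea(AEB) = 12]
   → A = (89/20, 141/20)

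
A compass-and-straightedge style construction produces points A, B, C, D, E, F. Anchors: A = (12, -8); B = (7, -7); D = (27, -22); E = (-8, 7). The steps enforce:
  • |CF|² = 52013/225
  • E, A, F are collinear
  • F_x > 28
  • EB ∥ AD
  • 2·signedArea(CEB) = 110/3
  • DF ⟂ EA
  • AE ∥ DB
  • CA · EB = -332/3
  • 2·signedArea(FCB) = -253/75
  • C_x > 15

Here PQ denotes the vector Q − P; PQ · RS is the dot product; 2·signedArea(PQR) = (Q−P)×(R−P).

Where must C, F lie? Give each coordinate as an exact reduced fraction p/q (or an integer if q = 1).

C = (46/3, -37/3)
F = (708/25, -506/25)

1. C_x = 46/3  [CA · EB = -332/3 ∩ 2·signedArea(CEB) = 110/3]
2. C_y = -37/3  [CA · EB = -332/3 ∩ 2·signedArea(CEB) = 110/3]
   → C = (46/3, -37/3)
3. F_x = 708/25  [E, A, F are collinear ∩ DF ⟂ EA]
4. F_y = -506/25  [E, A, F are collinear ∩ DF ⟂ EA]
   → F = (708/25, -506/25)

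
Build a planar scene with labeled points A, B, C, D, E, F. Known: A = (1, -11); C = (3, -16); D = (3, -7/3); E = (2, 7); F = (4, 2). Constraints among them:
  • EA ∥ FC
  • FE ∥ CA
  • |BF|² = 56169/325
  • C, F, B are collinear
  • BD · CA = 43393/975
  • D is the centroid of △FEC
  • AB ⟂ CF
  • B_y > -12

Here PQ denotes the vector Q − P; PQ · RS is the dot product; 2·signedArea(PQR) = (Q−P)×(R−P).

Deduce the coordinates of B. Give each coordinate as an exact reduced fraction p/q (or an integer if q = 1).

B = (1063/325, -3616/325)

1. B_x = 1063/325  [C, F, B are collinear ∩ AB ⟂ CF]
2. B_y = -3616/325  [C, F, B are collinear ∩ AB ⟂ CF]
   → B = (1063/325, -3616/325)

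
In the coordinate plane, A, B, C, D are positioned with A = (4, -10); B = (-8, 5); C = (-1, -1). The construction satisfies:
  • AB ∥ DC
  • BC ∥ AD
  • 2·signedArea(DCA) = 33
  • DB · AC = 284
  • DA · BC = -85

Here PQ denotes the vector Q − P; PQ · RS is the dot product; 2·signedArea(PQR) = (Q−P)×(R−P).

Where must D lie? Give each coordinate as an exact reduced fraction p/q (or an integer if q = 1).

1. D_x = 11  [AB ∥ DC ∩ BC ∥ AD]
2. D_y = -16  [AB ∥ DC ∩ BC ∥ AD]
   → D = (11, -16)

D = (11, -16)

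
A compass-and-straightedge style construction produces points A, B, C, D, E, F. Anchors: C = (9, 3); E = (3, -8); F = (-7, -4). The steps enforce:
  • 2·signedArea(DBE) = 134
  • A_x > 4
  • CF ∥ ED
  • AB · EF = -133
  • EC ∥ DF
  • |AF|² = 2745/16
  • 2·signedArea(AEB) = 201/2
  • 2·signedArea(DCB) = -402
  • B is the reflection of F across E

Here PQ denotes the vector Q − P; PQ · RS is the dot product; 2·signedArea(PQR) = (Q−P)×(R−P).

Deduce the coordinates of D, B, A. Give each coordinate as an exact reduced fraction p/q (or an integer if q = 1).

A = (5, 5/4)
B = (13, -12)
D = (-13, -15)

1. D_x = -13  [EC ∥ DF ∩ CF ∥ ED]
2. D_y = -15  [EC ∥ DF ∩ CF ∥ ED]
   → D = (-13, -15)
3. B_x = 13  [B is the reflection of F across E]
4. B_y = -12  [B is the reflection of F across E]
   → B = (13, -12)
5. A_x = 5  [2·signedArea(AEB) = 201/2 ∩ AB · EF = -133]
6. A_y = 5/4  [2·signedArea(AEB) = 201/2 ∩ AB · EF = -133]
   → A = (5, 5/4)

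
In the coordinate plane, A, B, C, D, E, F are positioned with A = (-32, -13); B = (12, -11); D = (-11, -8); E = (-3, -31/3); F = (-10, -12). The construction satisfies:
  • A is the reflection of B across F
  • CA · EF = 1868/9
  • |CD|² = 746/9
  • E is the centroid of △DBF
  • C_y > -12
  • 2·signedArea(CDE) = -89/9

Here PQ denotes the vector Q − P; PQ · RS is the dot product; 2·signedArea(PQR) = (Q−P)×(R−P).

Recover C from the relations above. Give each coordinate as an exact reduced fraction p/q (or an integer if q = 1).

1. C_x = -8/3  [2·signedArea(CDE) = -89/9 ∩ CA · EF = 1868/9]
2. C_y = -35/3  [2·signedArea(CDE) = -89/9 ∩ CA · EF = 1868/9]
   → C = (-8/3, -35/3)

C = (-8/3, -35/3)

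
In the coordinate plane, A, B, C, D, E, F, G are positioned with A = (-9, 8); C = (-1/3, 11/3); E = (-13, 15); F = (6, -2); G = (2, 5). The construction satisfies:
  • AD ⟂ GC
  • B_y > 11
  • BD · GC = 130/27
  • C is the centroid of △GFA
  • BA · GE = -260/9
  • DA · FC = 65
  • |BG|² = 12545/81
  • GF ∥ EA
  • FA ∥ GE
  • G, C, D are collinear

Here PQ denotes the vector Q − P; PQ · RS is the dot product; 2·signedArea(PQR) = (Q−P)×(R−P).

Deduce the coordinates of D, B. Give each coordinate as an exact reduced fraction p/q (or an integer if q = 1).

1. D_x = -5  [G, C, D are collinear ∩ AD ⟂ GC]
2. D_y = 1  [G, C, D are collinear ∩ AD ⟂ GC]
   → D = (-5, 1)
3. B_x = -79/9  [BA · GE = -260/9 ∩ BD · GC = 130/27]
4. B_y = 101/9  [BA · GE = -260/9 ∩ BD · GC = 130/27]
   → B = (-79/9, 101/9)

B = (-79/9, 101/9)
D = (-5, 1)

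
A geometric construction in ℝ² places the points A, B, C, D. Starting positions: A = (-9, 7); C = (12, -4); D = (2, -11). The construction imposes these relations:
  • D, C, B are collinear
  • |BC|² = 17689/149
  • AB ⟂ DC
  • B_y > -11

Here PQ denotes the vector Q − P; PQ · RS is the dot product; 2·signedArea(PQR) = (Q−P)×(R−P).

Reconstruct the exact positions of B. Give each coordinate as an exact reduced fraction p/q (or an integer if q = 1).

1. B_x = 458/149  [D, C, B are collinear ∩ AB ⟂ DC]
2. B_y = -1527/149  [D, C, B are collinear ∩ AB ⟂ DC]
   → B = (458/149, -1527/149)

B = (458/149, -1527/149)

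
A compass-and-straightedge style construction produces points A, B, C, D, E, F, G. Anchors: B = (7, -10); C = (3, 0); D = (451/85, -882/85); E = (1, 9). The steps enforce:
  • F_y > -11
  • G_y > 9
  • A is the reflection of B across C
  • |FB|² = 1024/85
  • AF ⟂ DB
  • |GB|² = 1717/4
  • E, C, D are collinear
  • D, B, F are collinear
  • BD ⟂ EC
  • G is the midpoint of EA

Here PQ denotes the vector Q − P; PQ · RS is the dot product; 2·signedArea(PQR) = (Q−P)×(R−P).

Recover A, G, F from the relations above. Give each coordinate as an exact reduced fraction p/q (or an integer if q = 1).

A = (-1, 10)
F = (307/85, -914/85)
G = (0, 19/2)

1. A_x = -1  [A is the reflection of B across C]
2. A_y = 10  [A is the reflection of B across C]
   → A = (-1, 10)
3. G_x = 0  [G is the midpoint of EA]
4. G_y = 19/2  [G is the midpoint of EA]
   → G = (0, 19/2)
5. F_x = 307/85  [D, B, F are collinear ∩ AF ⟂ DB]
6. F_y = -914/85  [D, B, F are collinear ∩ AF ⟂ DB]
   → F = (307/85, -914/85)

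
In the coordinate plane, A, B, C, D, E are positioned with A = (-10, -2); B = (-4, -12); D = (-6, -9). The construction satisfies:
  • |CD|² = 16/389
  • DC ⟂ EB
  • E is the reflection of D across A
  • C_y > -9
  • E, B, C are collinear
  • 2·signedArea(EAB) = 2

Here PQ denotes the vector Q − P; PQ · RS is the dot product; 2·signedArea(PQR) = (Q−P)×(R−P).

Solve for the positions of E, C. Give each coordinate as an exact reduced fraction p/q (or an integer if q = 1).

C = (-2266/389, -3461/389)
E = (-14, 5)

1. E_x = -14  [E is the reflection of D across A]
2. E_y = 5  [E is the reflection of D across A]
   → E = (-14, 5)
3. C_x = -2266/389  [E, B, C are collinear ∩ DC ⟂ EB]
4. C_y = -3461/389  [E, B, C are collinear ∩ DC ⟂ EB]
   → C = (-2266/389, -3461/389)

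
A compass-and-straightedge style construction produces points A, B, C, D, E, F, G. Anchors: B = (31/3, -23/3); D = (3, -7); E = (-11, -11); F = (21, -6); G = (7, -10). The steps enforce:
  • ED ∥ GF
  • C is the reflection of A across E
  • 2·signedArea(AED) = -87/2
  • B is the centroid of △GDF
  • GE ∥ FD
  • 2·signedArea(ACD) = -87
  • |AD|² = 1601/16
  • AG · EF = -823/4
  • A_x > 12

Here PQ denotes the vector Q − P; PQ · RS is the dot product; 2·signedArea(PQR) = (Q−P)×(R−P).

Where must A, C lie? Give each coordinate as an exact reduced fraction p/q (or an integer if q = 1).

A = (13, -29/4)
C = (-35, -59/4)

1. A_x = 13  [AG · EF = -823/4 ∩ 2·signedArea(AED) = -87/2]
2. A_y = -29/4  [AG · EF = -823/4 ∩ 2·signedArea(AED) = -87/2]
   → A = (13, -29/4)
3. C_x = -35  [2·signedArea(ACD) = -87 ∩ C is the reflection of A across E]
4. C_y = -59/4  [2·signedArea(ACD) = -87 ∩ C is the reflection of A across E]
   → C = (-35, -59/4)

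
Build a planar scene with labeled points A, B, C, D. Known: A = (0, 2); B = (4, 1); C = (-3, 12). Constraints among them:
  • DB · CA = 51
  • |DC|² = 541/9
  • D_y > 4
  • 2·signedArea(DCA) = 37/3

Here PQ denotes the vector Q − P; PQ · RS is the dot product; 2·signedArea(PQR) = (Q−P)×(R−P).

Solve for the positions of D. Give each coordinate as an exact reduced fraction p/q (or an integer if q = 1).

D = (1/3, 5)

1. D_x = 1/3  [DB · CA = 51 ∩ 2·signedArea(DCA) = 37/3]
2. D_y = 5  [DB · CA = 51 ∩ 2·signedArea(DCA) = 37/3]
   → D = (1/3, 5)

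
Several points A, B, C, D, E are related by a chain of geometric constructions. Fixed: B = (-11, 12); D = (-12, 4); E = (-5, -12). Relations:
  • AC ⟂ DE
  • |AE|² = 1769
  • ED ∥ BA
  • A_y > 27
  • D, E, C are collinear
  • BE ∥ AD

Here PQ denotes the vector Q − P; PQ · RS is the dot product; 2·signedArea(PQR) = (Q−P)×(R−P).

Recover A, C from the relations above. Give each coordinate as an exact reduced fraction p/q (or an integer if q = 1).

A = (-18, 28)
C = (-6642/305, 8036/305)

1. A_x = -18  [BE ∥ AD ∩ ED ∥ BA]
2. A_y = 28  [BE ∥ AD ∩ ED ∥ BA]
   → A = (-18, 28)
3. C_x = -6642/305  [D, E, C are collinear ∩ AC ⟂ DE]
4. C_y = 8036/305  [D, E, C are collinear ∩ AC ⟂ DE]
   → C = (-6642/305, 8036/305)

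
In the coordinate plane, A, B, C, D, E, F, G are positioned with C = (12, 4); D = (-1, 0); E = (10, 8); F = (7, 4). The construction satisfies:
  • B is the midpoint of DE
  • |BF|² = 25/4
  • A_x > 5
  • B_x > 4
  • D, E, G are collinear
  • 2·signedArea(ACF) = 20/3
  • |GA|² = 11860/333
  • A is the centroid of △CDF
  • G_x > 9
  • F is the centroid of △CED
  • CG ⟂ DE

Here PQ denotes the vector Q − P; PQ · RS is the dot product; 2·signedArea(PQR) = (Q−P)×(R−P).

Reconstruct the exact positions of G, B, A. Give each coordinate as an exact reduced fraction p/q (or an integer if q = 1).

A = (6, 8/3)
B = (9/2, 4)
G = (348/37, 280/37)

1. G_x = 348/37  [D, E, G are collinear ∩ CG ⟂ DE]
2. G_y = 280/37  [D, E, G are collinear ∩ CG ⟂ DE]
   → G = (348/37, 280/37)
3. B_x = 9/2  [B is the midpoint of DE]
4. B_y = 4  [B is the midpoint of DE]
   → B = (9/2, 4)
5. A_x = 6  [A is the centroid of △CDF]
6. A_y = 8/3  [A is the centroid of △CDF]
   → A = (6, 8/3)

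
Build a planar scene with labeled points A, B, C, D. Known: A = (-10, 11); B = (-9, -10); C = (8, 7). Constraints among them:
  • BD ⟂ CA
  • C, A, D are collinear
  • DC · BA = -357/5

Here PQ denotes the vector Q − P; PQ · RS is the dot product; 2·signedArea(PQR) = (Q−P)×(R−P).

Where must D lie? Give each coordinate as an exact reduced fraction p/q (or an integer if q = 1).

1. D_x = -23/5  [C, A, D are collinear ∩ BD ⟂ CA]
2. D_y = 49/5  [C, A, D are collinear ∩ BD ⟂ CA]
   → D = (-23/5, 49/5)

D = (-23/5, 49/5)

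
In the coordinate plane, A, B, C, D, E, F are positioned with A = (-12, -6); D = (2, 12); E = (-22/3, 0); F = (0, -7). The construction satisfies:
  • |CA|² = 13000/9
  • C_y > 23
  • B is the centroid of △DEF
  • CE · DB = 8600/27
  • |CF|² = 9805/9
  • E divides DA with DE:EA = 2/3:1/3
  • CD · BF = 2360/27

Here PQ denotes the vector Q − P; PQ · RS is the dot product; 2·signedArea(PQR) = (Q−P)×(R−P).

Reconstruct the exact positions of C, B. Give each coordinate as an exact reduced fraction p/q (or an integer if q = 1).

1. B_x = -16/9  [B is the centroid of △DEF]
2. B_y = 5/3  [B is the centroid of △DEF]
   → B = (-16/9, 5/3)
3. C_x = 34/3  [CE · DB = 8600/27 ∩ CD · BF = 2360/27]
4. C_y = 24  [CE · DB = 8600/27 ∩ CD · BF = 2360/27]
   → C = (34/3, 24)

B = (-16/9, 5/3)
C = (34/3, 24)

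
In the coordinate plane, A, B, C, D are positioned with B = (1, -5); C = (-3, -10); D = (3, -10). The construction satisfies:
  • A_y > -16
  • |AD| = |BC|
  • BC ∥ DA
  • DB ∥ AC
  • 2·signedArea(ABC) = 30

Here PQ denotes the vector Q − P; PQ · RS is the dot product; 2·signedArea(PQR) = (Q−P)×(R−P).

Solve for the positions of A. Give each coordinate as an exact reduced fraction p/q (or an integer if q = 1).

A = (-1, -15)

1. A_x = -1  [DB ∥ AC ∩ BC ∥ DA]
2. A_y = -15  [DB ∥ AC ∩ BC ∥ DA]
   → A = (-1, -15)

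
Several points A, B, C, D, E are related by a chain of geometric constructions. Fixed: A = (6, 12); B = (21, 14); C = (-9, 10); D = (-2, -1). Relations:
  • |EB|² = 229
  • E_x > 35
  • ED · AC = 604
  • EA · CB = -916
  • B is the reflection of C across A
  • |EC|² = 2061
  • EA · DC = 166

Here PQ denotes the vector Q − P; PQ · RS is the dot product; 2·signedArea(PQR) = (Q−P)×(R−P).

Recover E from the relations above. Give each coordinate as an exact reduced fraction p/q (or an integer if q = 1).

E = (36, 16)

1. E_x = 36  [EA · DC = 166 ∩ EA · CB = -916]
2. E_y = 16  [EA · DC = 166 ∩ EA · CB = -916]
   → E = (36, 16)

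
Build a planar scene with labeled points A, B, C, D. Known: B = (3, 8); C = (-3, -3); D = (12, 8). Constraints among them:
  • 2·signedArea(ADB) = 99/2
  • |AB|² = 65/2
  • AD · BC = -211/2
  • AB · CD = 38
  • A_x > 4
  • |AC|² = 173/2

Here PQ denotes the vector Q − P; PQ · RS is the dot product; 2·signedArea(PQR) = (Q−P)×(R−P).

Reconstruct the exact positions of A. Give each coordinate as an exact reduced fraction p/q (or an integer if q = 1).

1. A_x = 9/2  [AB · CD = 38 ∩ 2·signedArea(ADB) = 99/2]
2. A_y = 5/2  [AB · CD = 38 ∩ 2·signedArea(ADB) = 99/2]
   → A = (9/2, 5/2)

A = (9/2, 5/2)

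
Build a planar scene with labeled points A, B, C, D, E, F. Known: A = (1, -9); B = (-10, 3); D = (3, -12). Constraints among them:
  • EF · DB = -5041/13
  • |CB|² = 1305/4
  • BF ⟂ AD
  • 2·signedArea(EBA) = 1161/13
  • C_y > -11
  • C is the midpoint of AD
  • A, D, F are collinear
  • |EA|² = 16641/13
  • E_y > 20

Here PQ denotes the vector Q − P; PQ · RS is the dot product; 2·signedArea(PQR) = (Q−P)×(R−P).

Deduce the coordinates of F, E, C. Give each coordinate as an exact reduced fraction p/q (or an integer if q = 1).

C = (2, -21/2)
E = (-245/13, 270/13)
F = (-103/13, 57/13)

1. F_x = -103/13  [A, D, F are collinear ∩ BF ⟂ AD]
2. F_y = 57/13  [A, D, F are collinear ∩ BF ⟂ AD]
   → F = (-103/13, 57/13)
3. E_x = -245/13  [2·signedArea(EBA) = 1161/13 ∩ EF · DB = -5041/13]
4. E_y = 270/13  [2·signedArea(EBA) = 1161/13 ∩ EF · DB = -5041/13]
   → E = (-245/13, 270/13)
5. C_x = 2  [C is the midpoint of AD]
6. C_y = -21/2  [C is the midpoint of AD]
   → C = (2, -21/2)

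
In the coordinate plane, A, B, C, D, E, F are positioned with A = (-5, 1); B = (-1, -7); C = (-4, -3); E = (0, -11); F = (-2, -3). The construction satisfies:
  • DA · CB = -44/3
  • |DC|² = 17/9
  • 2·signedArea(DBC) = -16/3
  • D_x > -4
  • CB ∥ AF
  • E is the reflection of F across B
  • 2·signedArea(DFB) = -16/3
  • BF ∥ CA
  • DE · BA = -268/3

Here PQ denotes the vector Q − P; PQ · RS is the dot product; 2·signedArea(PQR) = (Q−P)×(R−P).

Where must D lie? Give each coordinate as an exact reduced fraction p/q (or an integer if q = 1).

1. D_x = -11/3  [2·signedArea(DBC) = -16/3 ∩ DA · CB = -44/3]
2. D_y = -5/3  [2·signedArea(DBC) = -16/3 ∩ DA · CB = -44/3]
   → D = (-11/3, -5/3)

D = (-11/3, -5/3)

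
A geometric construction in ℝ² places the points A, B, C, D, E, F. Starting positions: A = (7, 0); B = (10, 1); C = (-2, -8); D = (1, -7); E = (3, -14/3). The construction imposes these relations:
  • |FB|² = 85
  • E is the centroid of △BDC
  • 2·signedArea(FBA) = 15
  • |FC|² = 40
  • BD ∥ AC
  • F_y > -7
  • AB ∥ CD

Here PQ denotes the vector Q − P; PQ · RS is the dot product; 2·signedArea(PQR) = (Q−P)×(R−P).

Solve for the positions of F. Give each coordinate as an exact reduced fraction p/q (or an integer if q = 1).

1. F_x = 4  [line 1·x + -3·y + -22 = 0 ∩ |FC|² = 40]
2. F_y = -6  [line 1·x + -3·y + -22 = 0 ∩ |FC|² = 40]
   → F = (4, -6)

F = (4, -6)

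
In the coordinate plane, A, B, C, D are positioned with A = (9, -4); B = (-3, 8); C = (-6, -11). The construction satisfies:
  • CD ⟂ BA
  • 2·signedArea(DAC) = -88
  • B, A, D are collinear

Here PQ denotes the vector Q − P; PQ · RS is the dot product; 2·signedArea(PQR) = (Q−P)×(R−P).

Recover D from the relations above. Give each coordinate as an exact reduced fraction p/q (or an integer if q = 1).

1. D_x = 5  [B, A, D are collinear ∩ CD ⟂ BA]
2. D_y = 0  [B, A, D are collinear ∩ CD ⟂ BA]
   → D = (5, 0)

D = (5, 0)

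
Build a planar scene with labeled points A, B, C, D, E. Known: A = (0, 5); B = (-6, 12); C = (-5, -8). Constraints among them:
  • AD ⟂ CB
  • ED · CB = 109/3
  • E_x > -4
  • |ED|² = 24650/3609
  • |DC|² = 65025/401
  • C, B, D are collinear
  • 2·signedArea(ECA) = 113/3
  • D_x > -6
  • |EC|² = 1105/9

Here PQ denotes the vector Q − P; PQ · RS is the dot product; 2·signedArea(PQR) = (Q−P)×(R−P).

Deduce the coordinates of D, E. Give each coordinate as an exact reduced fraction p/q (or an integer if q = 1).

1. D_x = -2260/401  [C, B, D are collinear ∩ AD ⟂ CB]
2. D_y = 1892/401  [C, B, D are collinear ∩ AD ⟂ CB]
   → D = (-2260/401, 1892/401)
3. E_x = -11/3  [ED · CB = 109/3 ∩ 2·signedArea(ECA) = 113/3]
4. E_y = 3  [ED · CB = 109/3 ∩ 2·signedArea(ECA) = 113/3]
   → E = (-11/3, 3)

D = (-2260/401, 1892/401)
E = (-11/3, 3)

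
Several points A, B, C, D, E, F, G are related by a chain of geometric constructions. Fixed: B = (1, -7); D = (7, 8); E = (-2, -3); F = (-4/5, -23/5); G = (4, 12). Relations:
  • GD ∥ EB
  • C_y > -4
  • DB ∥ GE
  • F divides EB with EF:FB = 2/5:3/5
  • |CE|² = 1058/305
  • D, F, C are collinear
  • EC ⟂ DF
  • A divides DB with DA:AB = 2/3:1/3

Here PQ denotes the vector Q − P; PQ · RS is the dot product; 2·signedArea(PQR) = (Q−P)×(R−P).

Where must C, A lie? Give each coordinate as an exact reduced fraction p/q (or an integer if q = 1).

A = (3, -2)
C = (-127/305, -1214/305)

1. C_x = -127/305  [D, F, C are collinear ∩ EC ⟂ DF]
2. C_y = -1214/305  [D, F, C are collinear ∩ EC ⟂ DF]
   → C = (-127/305, -1214/305)
3. A_x = 3  [A divides DB with DA:AB = 2/3:1/3]
4. A_y = -2  [A divides DB with DA:AB = 2/3:1/3]
   → A = (3, -2)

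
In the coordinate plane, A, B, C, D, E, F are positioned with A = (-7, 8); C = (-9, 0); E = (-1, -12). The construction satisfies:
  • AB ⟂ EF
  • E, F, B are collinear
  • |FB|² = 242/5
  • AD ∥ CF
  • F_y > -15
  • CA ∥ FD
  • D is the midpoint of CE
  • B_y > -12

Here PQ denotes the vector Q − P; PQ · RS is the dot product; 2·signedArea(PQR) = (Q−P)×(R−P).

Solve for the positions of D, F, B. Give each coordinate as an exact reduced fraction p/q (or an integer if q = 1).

B = (-2/5, -59/5)
D = (-5, -6)
F = (-7, -14)

1. D_x = -5  [D is the midpoint of CE]
2. D_y = -6  [D is the midpoint of CE]
   → D = (-5, -6)
3. F_x = -7  [CA ∥ FD ∩ AD ∥ CF]
4. F_y = -14  [CA ∥ FD ∩ AD ∥ CF]
   → F = (-7, -14)
5. B_x = -2/5  [E, F, B are collinear ∩ AB ⟂ EF]
6. B_y = -59/5  [E, F, B are collinear ∩ AB ⟂ EF]
   → B = (-2/5, -59/5)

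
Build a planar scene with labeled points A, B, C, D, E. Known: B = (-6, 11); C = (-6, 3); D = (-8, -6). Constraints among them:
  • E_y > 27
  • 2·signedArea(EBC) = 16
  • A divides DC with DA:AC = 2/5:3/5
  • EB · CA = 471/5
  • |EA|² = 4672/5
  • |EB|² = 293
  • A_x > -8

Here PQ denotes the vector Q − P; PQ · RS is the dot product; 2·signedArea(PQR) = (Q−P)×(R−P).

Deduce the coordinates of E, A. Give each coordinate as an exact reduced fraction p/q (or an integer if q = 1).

A = (-36/5, -12/5)
E = (-4, 28)

1. E_x = -4  [2·signedArea(EBC) = 16]
2. E_y = 28  [|EB|² = 293]
   → E = (-4, 28)
3. A_x = -36/5  [A divides DC with DA:AC = 2/5:3/5]
4. A_y = -12/5  [A divides DC with DA:AC = 2/5:3/5]
   → A = (-36/5, -12/5)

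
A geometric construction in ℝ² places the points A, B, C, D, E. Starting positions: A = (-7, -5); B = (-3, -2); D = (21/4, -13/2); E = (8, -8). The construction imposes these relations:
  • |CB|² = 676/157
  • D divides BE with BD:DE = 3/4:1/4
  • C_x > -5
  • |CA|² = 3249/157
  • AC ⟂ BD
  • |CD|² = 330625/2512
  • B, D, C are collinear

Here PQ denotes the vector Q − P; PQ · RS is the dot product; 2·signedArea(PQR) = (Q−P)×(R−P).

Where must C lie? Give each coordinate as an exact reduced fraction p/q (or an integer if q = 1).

C = (-757/157, -158/157)

1. C_x = -757/157  [B, D, C are collinear ∩ AC ⟂ BD]
2. C_y = -158/157  [B, D, C are collinear ∩ AC ⟂ BD]
   → C = (-757/157, -158/157)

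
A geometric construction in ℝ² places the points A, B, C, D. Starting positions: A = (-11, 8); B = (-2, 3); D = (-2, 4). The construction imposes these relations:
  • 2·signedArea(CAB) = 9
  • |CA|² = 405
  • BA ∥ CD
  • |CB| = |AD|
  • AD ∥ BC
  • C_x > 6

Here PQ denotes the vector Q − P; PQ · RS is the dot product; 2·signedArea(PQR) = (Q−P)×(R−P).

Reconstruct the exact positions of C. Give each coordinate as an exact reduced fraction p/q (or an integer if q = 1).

C = (7, -1)

1. C_x = 7  [BA ∥ CD ∩ AD ∥ BC]
2. C_y = -1  [BA ∥ CD ∩ AD ∥ BC]
   → C = (7, -1)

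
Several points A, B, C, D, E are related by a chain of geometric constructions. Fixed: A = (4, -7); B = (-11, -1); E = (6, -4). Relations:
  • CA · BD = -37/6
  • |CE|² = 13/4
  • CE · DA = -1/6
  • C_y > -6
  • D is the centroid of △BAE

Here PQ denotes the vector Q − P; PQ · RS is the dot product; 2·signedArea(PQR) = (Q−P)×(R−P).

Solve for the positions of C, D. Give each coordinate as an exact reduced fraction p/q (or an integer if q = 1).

C = (5, -11/2)
D = (-1/3, -4)

1. D_x = -1/3  [D is the centroid of △BAE]
2. D_y = -4  [D is the centroid of △BAE]
   → D = (-1/3, -4)
3. C_x = 5  [CE · DA = -1/6 ∩ CA · BD = -37/6]
4. C_y = -11/2  [CE · DA = -1/6 ∩ CA · BD = -37/6]
   → C = (5, -11/2)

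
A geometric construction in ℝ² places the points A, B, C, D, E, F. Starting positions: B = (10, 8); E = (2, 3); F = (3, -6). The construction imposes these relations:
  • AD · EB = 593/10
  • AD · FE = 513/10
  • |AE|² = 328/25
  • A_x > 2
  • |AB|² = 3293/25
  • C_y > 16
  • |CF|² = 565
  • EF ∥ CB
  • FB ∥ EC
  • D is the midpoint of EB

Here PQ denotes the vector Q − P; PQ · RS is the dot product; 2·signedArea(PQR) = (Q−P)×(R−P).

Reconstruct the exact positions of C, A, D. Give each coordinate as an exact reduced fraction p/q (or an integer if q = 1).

A = (12/5, -3/5)
C = (9, 17)
D = (6, 11/2)

1. C_x = 9  [EF ∥ CB ∩ FB ∥ EC]
2. C_y = 17  [EF ∥ CB ∩ FB ∥ EC]
   → C = (9, 17)
3. D_x = 6  [D is the midpoint of EB]
4. D_y = 11/2  [D is the midpoint of EB]
   → D = (6, 11/2)
5. A_x = 12/5  [AD · EB = 593/10 ∩ AD · FE = 513/10]
6. A_y = -3/5  [AD · EB = 593/10 ∩ AD · FE = 513/10]
   → A = (12/5, -3/5)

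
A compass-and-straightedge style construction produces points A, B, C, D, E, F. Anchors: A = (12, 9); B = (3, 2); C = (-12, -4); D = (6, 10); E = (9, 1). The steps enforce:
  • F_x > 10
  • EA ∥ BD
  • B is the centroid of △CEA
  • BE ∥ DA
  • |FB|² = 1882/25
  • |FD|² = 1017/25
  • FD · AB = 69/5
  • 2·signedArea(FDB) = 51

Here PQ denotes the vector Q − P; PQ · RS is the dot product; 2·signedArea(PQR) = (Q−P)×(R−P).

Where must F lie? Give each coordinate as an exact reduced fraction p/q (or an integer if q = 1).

F = (54/5, 29/5)

1. F_x = 54/5  [FD · AB = 69/5 ∩ 2·signedArea(FDB) = 51]
2. F_y = 29/5  [FD · AB = 69/5 ∩ 2·signedArea(FDB) = 51]
   → F = (54/5, 29/5)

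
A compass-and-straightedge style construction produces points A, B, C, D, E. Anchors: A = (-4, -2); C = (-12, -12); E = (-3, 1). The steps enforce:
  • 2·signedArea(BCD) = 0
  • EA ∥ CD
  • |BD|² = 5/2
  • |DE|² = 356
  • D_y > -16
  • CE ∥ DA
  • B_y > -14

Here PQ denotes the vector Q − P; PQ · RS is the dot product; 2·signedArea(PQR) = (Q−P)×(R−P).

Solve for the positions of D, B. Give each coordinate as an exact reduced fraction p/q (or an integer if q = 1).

B = (-25/2, -27/2)
D = (-13, -15)

1. D_x = -13  [CE ∥ DA ∩ EA ∥ CD]
2. D_y = -15  [CE ∥ DA ∩ EA ∥ CD]
   → D = (-13, -15)
3. B_x = -25/2  [line 3·x + -1·y + 24 = 0 ∩ |BD|² = 5/2]
4. B_y = -27/2  [line 3·x + -1·y + 24 = 0 ∩ |BD|² = 5/2]
   → B = (-25/2, -27/2)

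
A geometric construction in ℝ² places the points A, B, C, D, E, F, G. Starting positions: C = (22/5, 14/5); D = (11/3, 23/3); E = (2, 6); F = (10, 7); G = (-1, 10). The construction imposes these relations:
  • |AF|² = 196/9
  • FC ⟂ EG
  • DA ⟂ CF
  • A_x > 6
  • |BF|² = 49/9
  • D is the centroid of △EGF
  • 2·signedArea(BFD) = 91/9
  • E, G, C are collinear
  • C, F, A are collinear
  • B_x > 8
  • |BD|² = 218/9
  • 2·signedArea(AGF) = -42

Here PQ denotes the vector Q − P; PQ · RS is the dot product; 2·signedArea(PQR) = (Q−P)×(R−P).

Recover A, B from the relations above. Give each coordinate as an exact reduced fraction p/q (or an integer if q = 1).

A = (94/15, 21/5)
B = (122/15, 28/5)

1. A_x = 94/15  [C, F, A are collinear ∩ DA ⟂ CF]
2. A_y = 21/5  [C, F, A are collinear ∩ DA ⟂ CF]
   → A = (94/15, 21/5)
3. B_x = 122/15  [line -2/3·x + -19/3·y + 368/9 = 0 ∩ |BD|² = 218/9]
4. B_y = 28/5  [line -2/3·x + -19/3·y + 368/9 = 0 ∩ |BD|² = 218/9]
   → B = (122/15, 28/5)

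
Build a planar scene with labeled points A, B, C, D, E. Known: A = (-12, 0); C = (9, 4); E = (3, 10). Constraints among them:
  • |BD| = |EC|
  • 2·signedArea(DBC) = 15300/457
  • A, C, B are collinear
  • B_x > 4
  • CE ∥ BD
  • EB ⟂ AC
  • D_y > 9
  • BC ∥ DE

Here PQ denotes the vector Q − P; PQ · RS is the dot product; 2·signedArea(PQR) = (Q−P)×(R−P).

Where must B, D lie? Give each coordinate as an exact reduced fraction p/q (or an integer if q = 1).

1. B_x = 1971/457  [A, C, B are collinear ∩ EB ⟂ AC]
2. B_y = 1420/457  [A, C, B are collinear ∩ EB ⟂ AC]
   → B = (1971/457, 1420/457)
3. D_x = -771/457  [BC ∥ DE ∩ CE ∥ BD]
4. D_y = 4162/457  [BC ∥ DE ∩ CE ∥ BD]
   → D = (-771/457, 4162/457)

B = (1971/457, 1420/457)
D = (-771/457, 4162/457)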